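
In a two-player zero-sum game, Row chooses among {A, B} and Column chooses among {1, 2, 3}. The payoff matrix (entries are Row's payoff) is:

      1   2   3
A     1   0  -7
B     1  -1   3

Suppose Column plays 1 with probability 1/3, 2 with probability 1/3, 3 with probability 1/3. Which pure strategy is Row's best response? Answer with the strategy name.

Expected payoff of A: (1/3)·1 + (1/3)·0 + (1/3)·(-7) = -2.
Expected payoff of B: (1/3)·1 + (1/3)·(-1) + (1/3)·3 = 1.
The largest is 1, so Row's best response is B.

B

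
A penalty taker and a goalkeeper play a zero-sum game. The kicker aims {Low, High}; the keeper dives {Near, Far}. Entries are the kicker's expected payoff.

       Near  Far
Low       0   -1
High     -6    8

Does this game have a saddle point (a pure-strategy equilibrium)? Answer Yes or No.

Row minima: Low → -1, High → -6; maximin = -1.
Column maxima: Near → 0, Far → 8; minimax = 0.
-1 ≠ 0, so no pure-strategy equilibrium exists.

No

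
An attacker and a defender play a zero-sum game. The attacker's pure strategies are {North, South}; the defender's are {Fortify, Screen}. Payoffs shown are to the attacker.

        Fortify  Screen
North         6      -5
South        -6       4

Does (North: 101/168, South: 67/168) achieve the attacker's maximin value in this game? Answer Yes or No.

Against Fortify this mix gives (101/168)·6 + (67/168)·(-6) = 17/14.
Against Screen this mix gives (101/168)·(-5) + (67/168)·4 = -79/56.
The defender will play Screen, holding the attacker to -79/56. Shifting weight toward the row that does better against Screen would raise this floor (the equalizing mix achieves -2/7 against both Screen and Fortify), so the proposed strategy is not optimal.

No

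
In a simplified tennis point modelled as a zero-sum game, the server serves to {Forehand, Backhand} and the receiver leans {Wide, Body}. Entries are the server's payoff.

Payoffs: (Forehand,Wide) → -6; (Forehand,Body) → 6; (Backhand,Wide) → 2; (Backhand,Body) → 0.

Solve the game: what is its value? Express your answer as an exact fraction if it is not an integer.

6/7

Row minima: Forehand → -6, Backhand → 0; maximin = 0.
Column maxima: Wide → 2, Body → 6; minimax = 2.
0 ≠ 2, so there is no saddle point; optimal play is mixed.
Let the server play Forehand with probability p. Expected payoff against Wide: (-6)p + 2(1−p) = −8p + 2; against Body: 6p + 0(1−p) = 6p.
Setting these equal: −8p + 2 = 6p ⇒ −14p = -2 ⇒ p = 1/7, and the value is (-8)·(1/7) + 2 = 6/7.
For the receiver: with q = P(Wide), equating Forehand's and Backhand's payoffs gives −12q + 6 = 2q ⇒ q = 3/7.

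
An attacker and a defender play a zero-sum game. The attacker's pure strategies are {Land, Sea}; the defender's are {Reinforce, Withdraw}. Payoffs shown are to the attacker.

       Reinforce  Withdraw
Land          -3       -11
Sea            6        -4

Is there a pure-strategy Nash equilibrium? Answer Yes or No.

Row minima: Land → -11, Sea → -4; maximin = -4.
Column maxima: Reinforce → 6, Withdraw → -4; minimax = -4.
maximin = minimax = -4, so a saddle point exists.

Yes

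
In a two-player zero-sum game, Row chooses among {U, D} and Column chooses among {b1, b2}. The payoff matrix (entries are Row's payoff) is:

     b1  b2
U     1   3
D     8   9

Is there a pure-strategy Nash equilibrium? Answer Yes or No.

Row minima: U → 1, D → 8; maximin = 8.
Column maxima: b1 → 8, b2 → 9; minimax = 8.
maximin = minimax = 8, so a saddle point exists.

Yes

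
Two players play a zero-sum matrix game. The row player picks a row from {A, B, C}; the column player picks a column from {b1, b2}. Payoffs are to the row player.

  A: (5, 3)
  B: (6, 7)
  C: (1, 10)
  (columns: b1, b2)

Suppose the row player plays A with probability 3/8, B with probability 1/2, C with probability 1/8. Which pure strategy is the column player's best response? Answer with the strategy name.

b1

If the column player plays b1, the row player's expected payoff is (3/8)·5 + (1/2)·6 + (1/8)·1 = 5.
If the column player plays b2, the row player's expected payoff is (3/8)·3 + (1/2)·7 + (1/8)·10 = 47/8.
The column player minimizes the row player's payoff; the smallest is 5, so the best response is b1.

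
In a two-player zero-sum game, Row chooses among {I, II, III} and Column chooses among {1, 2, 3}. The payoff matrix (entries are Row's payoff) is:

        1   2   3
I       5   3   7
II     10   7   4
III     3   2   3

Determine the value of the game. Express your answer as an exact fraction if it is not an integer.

37/7

Row minima: I → 3, II → 4, III → 2; maximin = 4.
Column maxima: 1 → 10, 2 → 7, 3 → 7; minimax = 7.
4 ≠ 7, so there is no saddle point; optimal play is mixed.
III is strictly dominated by I, so Row never plays it.
1 is strictly dominated by 2 (it gives Row strictly more in every row), so Column never plays it.
On the remaining 2×2 (I, II vs 2, 3):
Let Row play I with probability p. Expected payoff against 2: 3p + 7(1−p) = −4p + 7; against 3: 7p + 4(1−p) = 3p + 4.
Setting these equal: −4p + 7 = 3p + 4 ⇒ −7p = -3 ⇒ p = 3/7, and the value is (-4)·(3/7) + 7 = 37/7.
For Column: with q = P(2), equating I's and II's payoffs gives −4q + 7 = 3q + 4 ⇒ q = 3/7.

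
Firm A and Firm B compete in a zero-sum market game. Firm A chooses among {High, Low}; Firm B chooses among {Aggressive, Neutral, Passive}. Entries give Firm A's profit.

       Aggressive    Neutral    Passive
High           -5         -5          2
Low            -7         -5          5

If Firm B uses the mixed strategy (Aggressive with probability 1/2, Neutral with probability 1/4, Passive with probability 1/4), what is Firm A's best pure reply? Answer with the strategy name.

Expected payoff of High: (1/2)·(-5) + (1/4)·(-5) + (1/4)·2 = -13/4.
Expected payoff of Low: (1/2)·(-7) + (1/4)·(-5) + (1/4)·5 = -7/2.
The largest is -13/4, so Firm A's best response is High.

High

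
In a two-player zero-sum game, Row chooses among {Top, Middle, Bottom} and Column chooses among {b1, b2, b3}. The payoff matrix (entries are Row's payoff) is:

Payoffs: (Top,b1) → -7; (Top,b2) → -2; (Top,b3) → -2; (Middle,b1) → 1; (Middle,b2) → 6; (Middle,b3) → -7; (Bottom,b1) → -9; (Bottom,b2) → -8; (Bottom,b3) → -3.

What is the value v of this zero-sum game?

Row minima: Top → -7, Middle → -7, Bottom → -9; maximin = -7.
Column maxima: b1 → 1, b2 → 6, b3 → -2; minimax = -2.
-7 ≠ -2, so there is no saddle point; optimal play is mixed.
Bottom is strictly dominated by Top, so Row never plays it.
b2 is strictly dominated by b1 (it gives Row strictly more in every row), so Column never plays it.
On the remaining 2×2 (Top, Middle vs b1, b3):
Let Row play Top with probability p. Expected payoff against b1: (-7)p + 1(1−p) = −8p + 1; against b3: (-2)p + (-7)(1−p) = 5p − 7.
Setting these equal: −8p + 1 = 5p − 7 ⇒ −13p = -8 ⇒ p = 8/13, and the value is (-8)·(8/13) + 1 = -51/13.
For Column: with q = P(b1), equating Top's and Middle's payoffs gives −5q − 2 = 8q − 7 ⇒ q = 5/13.

-51/13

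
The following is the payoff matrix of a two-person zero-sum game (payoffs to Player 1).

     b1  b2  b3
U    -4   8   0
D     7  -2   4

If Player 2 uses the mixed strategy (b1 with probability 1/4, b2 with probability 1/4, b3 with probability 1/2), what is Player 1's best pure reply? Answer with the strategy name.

D

Expected payoff of U: (1/4)·(-4) + (1/4)·8 + (1/2)·0 = 1.
Expected payoff of D: (1/4)·7 + (1/4)·(-2) + (1/2)·4 = 13/4.
The largest is 13/4, so Player 1's best response is D.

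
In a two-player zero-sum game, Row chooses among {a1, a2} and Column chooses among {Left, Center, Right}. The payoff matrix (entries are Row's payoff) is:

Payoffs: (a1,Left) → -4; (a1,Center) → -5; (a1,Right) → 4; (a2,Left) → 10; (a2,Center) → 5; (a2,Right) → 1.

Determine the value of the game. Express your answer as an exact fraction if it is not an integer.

25/13

Row minima: a1 → -5, a2 → 1; maximin = 1.
Column maxima: Left → 10, Center → 5, Right → 4; minimax = 4.
1 ≠ 4, so there is no saddle point; optimal play is mixed.
Left is strictly dominated by Center (it gives Row strictly more in every row), so Column never plays it.
On the remaining 2×2 (a1, a2 vs Center, Right):
Let Row play a1 with probability p. Expected payoff against Center: (-5)p + 5(1−p) = −10p + 5; against Right: 4p + 1(1−p) = 3p + 1.
Setting these equal: −10p + 5 = 3p + 1 ⇒ −13p = -4 ⇒ p = 4/13, and the value is (-10)·(4/13) + 5 = 25/13.
For Column: with q = P(Center), equating a1's and a2's payoffs gives −9q + 4 = 4q + 1 ⇒ q = 3/13.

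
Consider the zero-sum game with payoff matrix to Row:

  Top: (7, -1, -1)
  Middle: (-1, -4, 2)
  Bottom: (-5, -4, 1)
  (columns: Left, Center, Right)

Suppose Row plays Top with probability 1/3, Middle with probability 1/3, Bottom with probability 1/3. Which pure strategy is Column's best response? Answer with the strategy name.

Center

If Column plays Left, Row's expected payoff is (1/3)·7 + (1/3)·(-1) + (1/3)·(-5) = 1/3.
If Column plays Center, Row's expected payoff is (1/3)·(-1) + (1/3)·(-4) + (1/3)·(-4) = -3.
If Column plays Right, Row's expected payoff is (1/3)·(-1) + (1/3)·2 + (1/3)·1 = 2/3.
Column minimizes Row's payoff; the smallest is -3, so the best response is Center.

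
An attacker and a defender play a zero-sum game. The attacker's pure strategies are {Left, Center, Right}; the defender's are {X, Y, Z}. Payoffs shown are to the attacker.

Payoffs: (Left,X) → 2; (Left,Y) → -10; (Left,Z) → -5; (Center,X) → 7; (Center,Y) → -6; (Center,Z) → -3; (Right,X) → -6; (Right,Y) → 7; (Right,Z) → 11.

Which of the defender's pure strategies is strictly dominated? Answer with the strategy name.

Z

Y holds the attacker's payoff strictly below Z in every row: -10 < -5, -6 < -3, 7 < 11.
So Z is strictly dominated for the defender.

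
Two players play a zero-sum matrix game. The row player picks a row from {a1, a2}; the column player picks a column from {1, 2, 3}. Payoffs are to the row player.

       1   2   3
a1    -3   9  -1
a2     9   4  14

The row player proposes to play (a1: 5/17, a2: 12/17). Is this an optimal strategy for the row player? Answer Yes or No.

Against 1 this mix gives (5/17)·(-3) + (12/17)·9 = 93/17.
Against 2 this mix gives (5/17)·9 + (12/17)·4 = 93/17.
Against 3 this mix gives (5/17)·(-1) + (12/17)·14 = 163/17.
All of the column player's active replies (1, 2) yield 93/17, and no column does worse for the row player. The mix makes the column player indifferent and guarantees 93/17, so it is optimal.

Yes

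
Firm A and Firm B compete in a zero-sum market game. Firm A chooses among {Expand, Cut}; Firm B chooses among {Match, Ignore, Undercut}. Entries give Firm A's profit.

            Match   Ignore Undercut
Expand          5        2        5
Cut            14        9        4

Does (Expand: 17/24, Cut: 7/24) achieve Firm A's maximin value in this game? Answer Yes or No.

No

Against Match this mix gives (17/24)·5 + (7/24)·14 = 61/8.
Against Ignore this mix gives (17/24)·2 + (7/24)·9 = 97/24.
Against Undercut this mix gives (17/24)·5 + (7/24)·4 = 113/24.
Firm B will play Ignore, holding Firm A to 97/24. Shifting weight toward the row that does better against Ignore would raise this floor (the equalizing mix achieves 37/8 against both Ignore and Undercut), so the proposed strategy is not optimal.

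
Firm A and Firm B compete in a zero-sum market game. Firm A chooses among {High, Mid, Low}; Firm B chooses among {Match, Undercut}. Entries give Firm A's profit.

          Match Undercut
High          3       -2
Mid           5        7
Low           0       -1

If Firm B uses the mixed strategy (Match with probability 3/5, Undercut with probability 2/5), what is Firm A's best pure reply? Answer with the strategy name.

Expected payoff of High: (3/5)·3 + (2/5)·(-2) = 1.
Expected payoff of Mid: (3/5)·5 + (2/5)·7 = 29/5.
Expected payoff of Low: (3/5)·0 + (2/5)·(-1) = -2/5.
The largest is 29/5, so Firm A's best response is Mid.

Mid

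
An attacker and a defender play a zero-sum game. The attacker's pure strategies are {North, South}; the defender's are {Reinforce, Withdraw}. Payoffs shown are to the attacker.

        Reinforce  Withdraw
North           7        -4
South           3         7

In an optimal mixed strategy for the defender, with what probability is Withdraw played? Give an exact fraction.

Row minima: North → -4, South → 3; maximin = 3.
Column maxima: Reinforce → 7, Withdraw → 7; minimax = 7.
3 ≠ 7, so there is no saddle point; optimal play is mixed.
Let the attacker play North with probability p. Expected payoff against Reinforce: 7p + 3(1−p) = 4p + 3; against Withdraw: (-4)p + 7(1−p) = −11p + 7.
Setting these equal: 4p + 3 = −11p + 7 ⇒ 15p = 4 ⇒ p = 4/15, and the value is (4)·(4/15) + 3 = 61/15.
For the defender: with q = P(Reinforce), equating North's and South's payoffs gives 11q − 4 = −4q + 7 ⇒ q = 11/15.

4/15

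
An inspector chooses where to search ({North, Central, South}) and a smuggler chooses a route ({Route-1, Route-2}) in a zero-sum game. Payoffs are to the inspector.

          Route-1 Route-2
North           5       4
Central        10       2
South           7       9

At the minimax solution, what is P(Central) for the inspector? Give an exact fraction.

1/5

Row minima: North → 4, Central → 2, South → 7; maximin = 7.
Column maxima: Route-1 → 10, Route-2 → 9; minimax = 9.
7 ≠ 9, so there is no saddle point; optimal play is mixed.
North is strictly dominated by South, so the inspector never plays it.
On the remaining 2×2 (Central, South vs Route-1, Route-2):
Let the inspector play Central with probability p. Expected payoff against Route-1: 10p + 7(1−p) = 3p + 7; against Route-2: 2p + 9(1−p) = −7p + 9.
Setting these equal: 3p + 7 = −7p + 9 ⇒ 10p = 2 ⇒ p = 1/5, and the value is (3)·(1/5) + 7 = 38/5.
For the smuggler: with q = P(Route-1), equating Central's and South's payoffs gives 8q + 2 = −2q + 9 ⇒ q = 7/10.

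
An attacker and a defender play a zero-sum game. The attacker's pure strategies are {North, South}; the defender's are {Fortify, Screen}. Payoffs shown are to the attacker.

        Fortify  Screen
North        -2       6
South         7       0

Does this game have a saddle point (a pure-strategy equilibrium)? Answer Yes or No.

No

Row minima: North → -2, South → 0; maximin = 0.
Column maxima: Fortify → 7, Screen → 6; minimax = 6.
0 ≠ 6, so no pure-strategy equilibrium exists.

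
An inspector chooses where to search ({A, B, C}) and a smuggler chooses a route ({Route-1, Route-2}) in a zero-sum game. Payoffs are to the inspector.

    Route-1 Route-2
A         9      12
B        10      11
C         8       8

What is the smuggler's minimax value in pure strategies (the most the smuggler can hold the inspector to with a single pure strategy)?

10

Column maxima: Route-1 → 10, Route-2 → 12.
The smallest of these is 10.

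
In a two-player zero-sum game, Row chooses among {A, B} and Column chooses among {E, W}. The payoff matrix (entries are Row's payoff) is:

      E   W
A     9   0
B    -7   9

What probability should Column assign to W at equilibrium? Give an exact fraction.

Row minima: A → 0, B → -7; maximin = 0.
Column maxima: E → 9, W → 9; minimax = 9.
0 ≠ 9, so there is no saddle point; optimal play is mixed.
Let Row play A with probability p. Expected payoff against E: 9p + (-7)(1−p) = 16p − 7; against W: 0p + 9(1−p) = −9p + 9.
Setting these equal: 16p − 7 = −9p + 9 ⇒ 25p = 16 ⇒ p = 16/25, and the value is (16)·(16/25) − 7 = 81/25.
For Column: with q = P(E), equating A's and B's payoffs gives 9q = −16q + 9 ⇒ q = 9/25.

16/25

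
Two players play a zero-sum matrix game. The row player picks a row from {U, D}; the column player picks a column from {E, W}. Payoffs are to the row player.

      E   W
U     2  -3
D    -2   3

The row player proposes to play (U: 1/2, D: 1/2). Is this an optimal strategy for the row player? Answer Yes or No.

Yes

Against E this mix gives (1/2)·2 + (1/2)·(-2) = 0.
Against W this mix gives (1/2)·(-3) + (1/2)·3 = 0.
All of the column player's active replies (E, W) yield 0, and no column does worse for the row player. The mix makes the column player indifferent and guarantees 0, so it is optimal.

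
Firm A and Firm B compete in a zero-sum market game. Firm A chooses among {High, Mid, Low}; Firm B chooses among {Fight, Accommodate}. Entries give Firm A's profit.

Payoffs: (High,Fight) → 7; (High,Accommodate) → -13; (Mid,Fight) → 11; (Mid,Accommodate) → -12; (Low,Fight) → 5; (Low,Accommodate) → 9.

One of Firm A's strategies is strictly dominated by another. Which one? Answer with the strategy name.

Mid gives a strictly higher payoff than High against every column: 11 > 7, -12 > -13.
So High is strictly dominated and Firm A never plays it.

High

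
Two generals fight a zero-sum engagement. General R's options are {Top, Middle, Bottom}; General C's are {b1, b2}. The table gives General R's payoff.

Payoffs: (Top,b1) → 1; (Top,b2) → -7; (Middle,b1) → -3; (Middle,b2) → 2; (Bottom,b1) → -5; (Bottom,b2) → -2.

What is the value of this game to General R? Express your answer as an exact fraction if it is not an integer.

Row minima: Top → -7, Middle → -3, Bottom → -5; maximin = -3.
Column maxima: b1 → 1, b2 → 2; minimax = 1.
-3 ≠ 1, so there is no saddle point; optimal play is mixed.
Bottom is strictly dominated by Middle, so General R never plays it.
On the remaining 2×2 (Top, Middle vs b1, b2):
Let General R play Top with probability p. Expected payoff against b1: 1p + (-3)(1−p) = 4p − 3; against b2: (-7)p + 2(1−p) = −9p + 2.
Setting these equal: 4p − 3 = −9p + 2 ⇒ 13p = 5 ⇒ p = 5/13, and the value is (4)·(5/13) − 3 = -19/13.
For General C: with q = P(b1), equating Top's and Middle's payoffs gives 8q − 7 = −5q + 2 ⇒ q = 9/13.

-19/13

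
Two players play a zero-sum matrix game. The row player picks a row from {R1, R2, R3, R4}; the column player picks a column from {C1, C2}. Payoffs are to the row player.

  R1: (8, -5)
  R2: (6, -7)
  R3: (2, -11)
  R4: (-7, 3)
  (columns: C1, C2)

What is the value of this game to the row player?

-11/23

Row minima: R1 → -5, R2 → -7, R3 → -11, R4 → -7; maximin = -5.
Column maxima: C1 → 8, C2 → 3; minimax = 3.
-5 ≠ 3, so there is no saddle point; optimal play is mixed.
R2 is strictly dominated by R1, so the row player never plays it.
R3 is strictly dominated by R1, so the row player never plays it.
On the remaining 2×2 (R1, R4 vs C1, C2):
Let the row player play R1 with probability p. Expected payoff against C1: 8p + (-7)(1−p) = 15p − 7; against C2: (-5)p + 3(1−p) = −8p + 3.
Setting these equal: 15p − 7 = −8p + 3 ⇒ 23p = 10 ⇒ p = 10/23, and the value is (15)·(10/23) − 7 = -11/23.
For the column player: with q = P(C1), equating R1's and R4's payoffs gives 13q − 5 = −10q + 3 ⇒ q = 8/23.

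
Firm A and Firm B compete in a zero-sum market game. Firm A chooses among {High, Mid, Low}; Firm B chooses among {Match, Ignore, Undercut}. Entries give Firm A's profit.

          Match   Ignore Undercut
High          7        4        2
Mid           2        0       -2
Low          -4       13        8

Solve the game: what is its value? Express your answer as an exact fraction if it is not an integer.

Row minima: High → 2, Mid → -2, Low → -4; maximin = 2.
Column maxima: Match → 7, Ignore → 13, Undercut → 8; minimax = 7.
2 ≠ 7, so there is no saddle point; optimal play is mixed.
Mid is strictly dominated by High, so Firm A never plays it.
Ignore is strictly dominated by Undercut (it gives Firm A strictly more in every row), so Firm B never plays it.
On the remaining 2×2 (High, Low vs Match, Undercut):
Let Firm A play High with probability p. Expected payoff against Match: 7p + (-4)(1−p) = 11p − 4; against Undercut: 2p + 8(1−p) = −6p + 8.
Setting these equal: 11p − 4 = −6p + 8 ⇒ 17p = 12 ⇒ p = 12/17, and the value is (11)·(12/17) − 4 = 64/17.
For Firm B: with q = P(Match), equating High's and Low's payoffs gives 5q + 2 = −12q + 8 ⇒ q = 6/17.

64/17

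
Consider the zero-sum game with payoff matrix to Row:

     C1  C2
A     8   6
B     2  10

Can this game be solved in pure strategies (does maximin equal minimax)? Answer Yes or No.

No

Row minima: A → 6, B → 2; maximin = 6.
Column maxima: C1 → 8, C2 → 10; minimax = 8.
6 ≠ 8, so no pure-strategy equilibrium exists.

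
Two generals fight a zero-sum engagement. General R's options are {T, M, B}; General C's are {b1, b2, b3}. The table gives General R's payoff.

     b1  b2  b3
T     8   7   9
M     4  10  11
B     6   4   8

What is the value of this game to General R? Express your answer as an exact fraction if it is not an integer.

Row minima: T → 7, M → 4, B → 4; maximin = 7.
Column maxima: b1 → 8, b2 → 10, b3 → 11; minimax = 8.
7 ≠ 8, so there is no saddle point; optimal play is mixed.
B is strictly dominated by T, so General R never plays it.
b3 is strictly dominated by b1 (it gives General R strictly more in every row), so General C never plays it.
On the remaining 2×2 (T, M vs b1, b2):
Let General R play T with probability p. Expected payoff against b1: 8p + 4(1−p) = 4p + 4; against b2: 7p + 10(1−p) = −3p + 10.
Setting these equal: 4p + 4 = −3p + 10 ⇒ 7p = 6 ⇒ p = 6/7, and the value is (4)·(6/7) + 4 = 52/7.
For General C: with q = P(b1), equating T's and M's payoffs gives q + 7 = −6q + 10 ⇒ q = 3/7.

52/7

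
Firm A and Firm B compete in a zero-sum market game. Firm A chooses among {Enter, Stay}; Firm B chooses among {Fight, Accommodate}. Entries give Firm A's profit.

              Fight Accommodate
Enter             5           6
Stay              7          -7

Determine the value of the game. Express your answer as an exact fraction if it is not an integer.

77/15

Row minima: Enter → 5, Stay → -7; maximin = 5.
Column maxima: Fight → 7, Accommodate → 6; minimax = 6.
5 ≠ 6, so there is no saddle point; optimal play is mixed.
Let Firm A play Enter with probability p. Expected payoff against Fight: 5p + 7(1−p) = −2p + 7; against Accommodate: 6p + (-7)(1−p) = 13p − 7.
Setting these equal: −2p + 7 = 13p − 7 ⇒ −15p = -14 ⇒ p = 14/15, and the value is (-2)·(14/15) + 7 = 77/15.
For Firm B: with q = P(Fight), equating Enter's and Stay's payoffs gives −q + 6 = 14q − 7 ⇒ q = 13/15.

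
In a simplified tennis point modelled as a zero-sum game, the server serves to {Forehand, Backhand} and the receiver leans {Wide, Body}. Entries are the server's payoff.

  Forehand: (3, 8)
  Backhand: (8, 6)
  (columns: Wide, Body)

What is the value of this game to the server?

46/7

Row minima: Forehand → 3, Backhand → 6; maximin = 6.
Column maxima: Wide → 8, Body → 8; minimax = 8.
6 ≠ 8, so there is no saddle point; optimal play is mixed.
Let the server play Forehand with probability p. Expected payoff against Wide: 3p + 8(1−p) = −5p + 8; against Body: 8p + 6(1−p) = 2p + 6.
Setting these equal: −5p + 8 = 2p + 6 ⇒ −7p = -2 ⇒ p = 2/7, and the value is (-5)·(2/7) + 8 = 46/7.
For the receiver: with q = P(Wide), equating Forehand's and Backhand's payoffs gives −5q + 8 = 2q + 6 ⇒ q = 2/7.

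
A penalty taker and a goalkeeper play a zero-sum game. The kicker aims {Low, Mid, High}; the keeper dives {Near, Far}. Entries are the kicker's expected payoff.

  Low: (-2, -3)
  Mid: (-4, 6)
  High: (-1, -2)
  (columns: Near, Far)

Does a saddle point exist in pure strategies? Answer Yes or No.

No

Row minima: Low → -3, Mid → -4, High → -2; maximin = -2.
Column maxima: Near → -1, Far → 6; minimax = -1.
-2 ≠ -1, so no pure-strategy equilibrium exists.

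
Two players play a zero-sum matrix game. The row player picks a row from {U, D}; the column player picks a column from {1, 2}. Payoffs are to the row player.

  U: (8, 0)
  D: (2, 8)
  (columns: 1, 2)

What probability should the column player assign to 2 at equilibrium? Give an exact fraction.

3/7

Row minima: U → 0, D → 2; maximin = 2.
Column maxima: 1 → 8, 2 → 8; minimax = 8.
2 ≠ 8, so there is no saddle point; optimal play is mixed.
Let the row player play U with probability p. Expected payoff against 1: 8p + 2(1−p) = 6p + 2; against 2: 0p + 8(1−p) = −8p + 8.
Setting these equal: 6p + 2 = −8p + 8 ⇒ 14p = 6 ⇒ p = 3/7, and the value is (6)·(3/7) + 2 = 32/7.
For the column player: with q = P(1), equating U's and D's payoffs gives 8q = −6q + 8 ⇒ q = 4/7.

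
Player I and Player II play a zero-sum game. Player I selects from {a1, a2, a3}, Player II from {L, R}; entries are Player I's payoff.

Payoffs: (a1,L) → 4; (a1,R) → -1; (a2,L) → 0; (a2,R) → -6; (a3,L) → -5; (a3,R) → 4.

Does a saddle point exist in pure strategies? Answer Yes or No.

No

Row minima: a1 → -1, a2 → -6, a3 → -5; maximin = -1.
Column maxima: L → 4, R → 4; minimax = 4.
-1 ≠ 4, so no pure-strategy equilibrium exists.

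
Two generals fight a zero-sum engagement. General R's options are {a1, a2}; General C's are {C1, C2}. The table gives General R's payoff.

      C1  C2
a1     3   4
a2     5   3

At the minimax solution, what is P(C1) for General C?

1/3

Row minima: a1 → 3, a2 → 3; maximin = 3.
Column maxima: C1 → 5, C2 → 4; minimax = 4.
3 ≠ 4, so there is no saddle point; optimal play is mixed.
Let General R play a1 with probability p. Expected payoff against C1: 3p + 5(1−p) = −2p + 5; against C2: 4p + 3(1−p) = p + 3.
Setting these equal: −2p + 5 = p + 3 ⇒ −3p = -2 ⇒ p = 2/3, and the value is (-2)·(2/3) + 5 = 11/3.
For General C: with q = P(C1), equating a1's and a2's payoffs gives −q + 4 = 2q + 3 ⇒ q = 1/3.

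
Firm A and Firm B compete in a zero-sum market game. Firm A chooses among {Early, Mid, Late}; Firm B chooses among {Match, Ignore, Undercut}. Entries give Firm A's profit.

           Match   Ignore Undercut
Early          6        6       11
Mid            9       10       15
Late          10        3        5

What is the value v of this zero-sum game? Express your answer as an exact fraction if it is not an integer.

73/8

Row minima: Early → 6, Mid → 9, Late → 3; maximin = 9.
Column maxima: Match → 10, Ignore → 10, Undercut → 15; minimax = 10.
9 ≠ 10, so there is no saddle point; optimal play is mixed.
Early is strictly dominated by Mid, so Firm A never plays it.
Undercut is strictly dominated by Ignore (it gives Firm A strictly more in every row), so Firm B never plays it.
On the remaining 2×2 (Mid, Late vs Match, Ignore):
Let Firm A play Mid with probability p. Expected payoff against Match: 9p + 10(1−p) = −p + 10; against Ignore: 10p + 3(1−p) = 7p + 3.
Setting these equal: −p + 10 = 7p + 3 ⇒ −8p = -7 ⇒ p = 7/8, and the value is (-1)·(7/8) + 10 = 73/8.
For Firm B: with q = P(Match), equating Mid's and Late's payoffs gives −q + 10 = 7q + 3 ⇒ q = 7/8.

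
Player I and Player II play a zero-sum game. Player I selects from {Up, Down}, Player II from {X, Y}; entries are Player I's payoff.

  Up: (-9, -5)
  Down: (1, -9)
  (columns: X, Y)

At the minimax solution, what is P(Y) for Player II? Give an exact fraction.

5/7

Row minima: Up → -9, Down → -9; maximin = -9.
Column maxima: X → 1, Y → -5; minimax = -5.
-9 ≠ -5, so there is no saddle point; optimal play is mixed.
Let Player I play Up with probability p. Expected payoff against X: (-9)p + 1(1−p) = −10p + 1; against Y: (-5)p + (-9)(1−p) = 4p − 9.
Setting these equal: −10p + 1 = 4p − 9 ⇒ −14p = -10 ⇒ p = 5/7, and the value is (-10)·(5/7) + 1 = -43/7.
For Player II: with q = P(X), equating Up's and Down's payoffs gives −4q − 5 = 10q − 9 ⇒ q = 2/7.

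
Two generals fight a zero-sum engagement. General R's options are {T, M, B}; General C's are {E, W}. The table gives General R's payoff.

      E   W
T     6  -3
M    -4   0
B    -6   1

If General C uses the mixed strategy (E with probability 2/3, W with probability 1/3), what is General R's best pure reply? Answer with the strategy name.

T

Expected payoff of T: (2/3)·6 + (1/3)·(-3) = 3.
Expected payoff of M: (2/3)·(-4) + (1/3)·0 = -8/3.
Expected payoff of B: (2/3)·(-6) + (1/3)·1 = -11/3.
The largest is 3, so General R's best response is T.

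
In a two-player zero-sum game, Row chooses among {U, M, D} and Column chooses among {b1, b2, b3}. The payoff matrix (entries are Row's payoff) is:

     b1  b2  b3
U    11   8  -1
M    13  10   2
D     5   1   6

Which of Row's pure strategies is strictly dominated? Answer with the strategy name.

M gives a strictly higher payoff than U against every column: 13 > 11, 10 > 8, 2 > -1.
So U is strictly dominated and Row never plays it.

U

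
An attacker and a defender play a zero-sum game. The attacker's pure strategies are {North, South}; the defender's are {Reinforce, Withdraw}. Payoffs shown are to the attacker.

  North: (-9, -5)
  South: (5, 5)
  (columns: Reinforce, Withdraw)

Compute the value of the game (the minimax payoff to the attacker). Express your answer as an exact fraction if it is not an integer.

Row minima: North → -9, South → 5; maximin = 5.
Column maxima: Reinforce → 5, Withdraw → 5; minimax = 5.
Since maximin = minimax = 5, there is a saddle point and the value is 5.

5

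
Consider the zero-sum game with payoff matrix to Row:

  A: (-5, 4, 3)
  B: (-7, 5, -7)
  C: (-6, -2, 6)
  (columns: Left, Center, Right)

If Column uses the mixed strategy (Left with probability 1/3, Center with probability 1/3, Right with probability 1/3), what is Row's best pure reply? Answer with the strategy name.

A

Expected payoff of A: (1/3)·(-5) + (1/3)·4 + (1/3)·3 = 2/3.
Expected payoff of B: (1/3)·(-7) + (1/3)·5 + (1/3)·(-7) = -3.
Expected payoff of C: (1/3)·(-6) + (1/3)·(-2) + (1/3)·6 = -2/3.
The largest is 2/3, so Row's best response is A.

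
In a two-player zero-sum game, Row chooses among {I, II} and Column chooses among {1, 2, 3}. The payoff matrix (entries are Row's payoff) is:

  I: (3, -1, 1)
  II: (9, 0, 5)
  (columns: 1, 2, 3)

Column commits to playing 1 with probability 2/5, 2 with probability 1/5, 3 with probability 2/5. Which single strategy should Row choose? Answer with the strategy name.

II

Expected payoff of I: (2/5)·3 + (1/5)·(-1) + (2/5)·1 = 7/5.
Expected payoff of II: (2/5)·9 + (1/5)·0 + (2/5)·5 = 28/5.
The largest is 28/5, so Row's best response is II.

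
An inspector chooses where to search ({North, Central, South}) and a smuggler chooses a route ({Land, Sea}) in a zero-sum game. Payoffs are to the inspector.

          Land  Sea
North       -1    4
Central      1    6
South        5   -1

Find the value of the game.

31/11

Row minima: North → -1, Central → 1, South → -1; maximin = 1.
Column maxima: Land → 5, Sea → 6; minimax = 5.
1 ≠ 5, so there is no saddle point; optimal play is mixed.
North is strictly dominated by Central, so the inspector never plays it.
On the remaining 2×2 (Central, South vs Land, Sea):
Let the inspector play Central with probability p. Expected payoff against Land: 1p + 5(1−p) = −4p + 5; against Sea: 6p + (-1)(1−p) = 7p − 1.
Setting these equal: −4p + 5 = 7p − 1 ⇒ −11p = -6 ⇒ p = 6/11, and the value is (-4)·(6/11) + 5 = 31/11.
For the smuggler: with q = P(Land), equating Central's and South's payoffs gives −5q + 6 = 6q − 1 ⇒ q = 7/11.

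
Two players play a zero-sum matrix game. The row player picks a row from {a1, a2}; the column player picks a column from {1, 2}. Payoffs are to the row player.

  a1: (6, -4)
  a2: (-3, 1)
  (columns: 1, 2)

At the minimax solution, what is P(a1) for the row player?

Row minima: a1 → -4, a2 → -3; maximin = -3.
Column maxima: 1 → 6, 2 → 1; minimax = 1.
-3 ≠ 1, so there is no saddle point; optimal play is mixed.
Let the row player play a1 with probability p. Expected payoff against 1: 6p + (-3)(1−p) = 9p − 3; against 2: (-4)p + 1(1−p) = −5p + 1.
Setting these equal: 9p − 3 = −5p + 1 ⇒ 14p = 4 ⇒ p = 2/7, and the value is (9)·(2/7) − 3 = -3/7.
For the column player: with q = P(1), equating a1's and a2's payoffs gives 10q − 4 = −4q + 1 ⇒ q = 5/14.

2/7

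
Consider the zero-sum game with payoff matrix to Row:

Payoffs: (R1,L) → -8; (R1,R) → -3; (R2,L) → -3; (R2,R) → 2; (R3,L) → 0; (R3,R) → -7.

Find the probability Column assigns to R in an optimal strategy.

Row minima: R1 → -8, R2 → -3, R3 → -7; maximin = -3.
Column maxima: L → 0, R → 2; minimax = 0.
-3 ≠ 0, so there is no saddle point; optimal play is mixed.
R1 is strictly dominated by R2, so Row never plays it.
On the remaining 2×2 (R2, R3 vs L, R):
Let Row play R2 with probability p. Expected payoff against L: (-3)p + 0(1−p) = −3p; against R: 2p + (-7)(1−p) = 9p − 7.
Setting these equal: −3p = 9p − 7 ⇒ −12p = -7 ⇒ p = 7/12, and the value is (-3)·(7/12) = -7/4.
For Column: with q = P(L), equating R2's and R3's payoffs gives −5q + 2 = 7q − 7 ⇒ q = 3/4.

1/4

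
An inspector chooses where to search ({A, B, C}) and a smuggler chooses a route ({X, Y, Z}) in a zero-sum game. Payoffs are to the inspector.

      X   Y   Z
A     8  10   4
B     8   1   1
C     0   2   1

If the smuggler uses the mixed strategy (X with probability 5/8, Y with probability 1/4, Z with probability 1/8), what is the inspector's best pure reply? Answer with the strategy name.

A

Expected payoff of A: (5/8)·8 + (1/4)·10 + (1/8)·4 = 8.
Expected payoff of B: (5/8)·8 + (1/4)·1 + (1/8)·1 = 43/8.
Expected payoff of C: (5/8)·0 + (1/4)·2 + (1/8)·1 = 5/8.
The largest is 8, so the inspector's best response is A.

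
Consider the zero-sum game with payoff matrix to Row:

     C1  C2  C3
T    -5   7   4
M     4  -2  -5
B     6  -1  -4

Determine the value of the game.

Row minima: T → -5, M → -5, B → -4; maximin = -4.
Column maxima: C1 → 6, C2 → 7, C3 → 4; minimax = 4.
-4 ≠ 4, so there is no saddle point; optimal play is mixed.
M is strictly dominated by B, so Row never plays it.
C2 is strictly dominated by C3 (it gives Row strictly more in every row), so Column never plays it.
On the remaining 2×2 (T, B vs C1, C3):
Let Row play T with probability p. Expected payoff against C1: (-5)p + 6(1−p) = −11p + 6; against C3: 4p + (-4)(1−p) = 8p − 4.
Setting these equal: −11p + 6 = 8p − 4 ⇒ −19p = -10 ⇒ p = 10/19, and the value is (-11)·(10/19) + 6 = 4/19.
For Column: with q = P(C1), equating T's and B's payoffs gives −9q + 4 = 10q − 4 ⇒ q = 8/19.

4/19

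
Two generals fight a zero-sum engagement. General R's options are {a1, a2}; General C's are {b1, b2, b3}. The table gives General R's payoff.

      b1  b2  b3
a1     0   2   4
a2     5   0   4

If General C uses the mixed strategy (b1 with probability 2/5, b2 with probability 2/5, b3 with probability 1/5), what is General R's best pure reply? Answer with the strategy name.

a2

Expected payoff of a1: (2/5)·0 + (2/5)·2 + (1/5)·4 = 8/5.
Expected payoff of a2: (2/5)·5 + (2/5)·0 + (1/5)·4 = 14/5.
The largest is 14/5, so General R's best response is a2.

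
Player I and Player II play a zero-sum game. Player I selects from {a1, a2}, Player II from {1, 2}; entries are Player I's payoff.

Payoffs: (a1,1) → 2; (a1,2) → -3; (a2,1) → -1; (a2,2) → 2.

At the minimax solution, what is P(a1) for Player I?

3/8

Row minima: a1 → -3, a2 → -1; maximin = -1.
Column maxima: 1 → 2, 2 → 2; minimax = 2.
-1 ≠ 2, so there is no saddle point; optimal play is mixed.
Let Player I play a1 with probability p. Expected payoff against 1: 2p + (-1)(1−p) = 3p − 1; against 2: (-3)p + 2(1−p) = −5p + 2.
Setting these equal: 3p − 1 = −5p + 2 ⇒ 8p = 3 ⇒ p = 3/8, and the value is (3)·(3/8) − 1 = 1/8.
For Player II: with q = P(1), equating a1's and a2's payoffs gives 5q − 3 = −3q + 2 ⇒ q = 5/8.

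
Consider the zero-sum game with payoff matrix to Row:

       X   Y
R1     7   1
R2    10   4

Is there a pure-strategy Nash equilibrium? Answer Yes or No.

Yes

Row minima: R1 → 1, R2 → 4; maximin = 4.
Column maxima: X → 10, Y → 4; minimax = 4.
maximin = minimax = 4, so a saddle point exists.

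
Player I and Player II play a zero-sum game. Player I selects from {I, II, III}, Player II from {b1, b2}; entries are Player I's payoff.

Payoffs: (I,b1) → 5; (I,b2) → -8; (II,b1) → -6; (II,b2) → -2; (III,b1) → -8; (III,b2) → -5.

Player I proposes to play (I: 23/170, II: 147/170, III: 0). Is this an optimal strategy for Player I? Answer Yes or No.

No

Against b1 this mix gives (23/170)·5 + (147/170)·(-6) = -767/170.
Against b2 this mix gives (23/170)·(-8) + (147/170)·(-2) = -239/85.
Player II will play b1, holding Player I to -767/170. Shifting weight toward the row that does better against b1 would raise this floor (the equalizing mix achieves -58/17 against both b1 and b2), so the proposed strategy is not optimal.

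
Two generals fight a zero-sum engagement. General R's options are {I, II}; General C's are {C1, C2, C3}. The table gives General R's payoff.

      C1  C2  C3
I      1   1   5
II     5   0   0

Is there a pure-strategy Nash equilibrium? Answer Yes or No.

Row minima: I → 1, II → 0; maximin = 1.
Column maxima: C1 → 5, C2 → 1, C3 → 5; minimax = 1.
maximin = minimax = 1, so a saddle point exists.

Yes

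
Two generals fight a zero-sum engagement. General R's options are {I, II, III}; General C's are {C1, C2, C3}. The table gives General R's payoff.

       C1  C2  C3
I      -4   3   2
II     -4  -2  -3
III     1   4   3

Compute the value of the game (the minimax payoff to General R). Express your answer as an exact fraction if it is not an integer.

1

Row minima: I → -4, II → -4, III → 1; maximin = 1.
Column maxima: C1 → 1, C2 → 4, C3 → 3; minimax = 1.
Since maximin = minimax = 1, there is a saddle point and the value is 1.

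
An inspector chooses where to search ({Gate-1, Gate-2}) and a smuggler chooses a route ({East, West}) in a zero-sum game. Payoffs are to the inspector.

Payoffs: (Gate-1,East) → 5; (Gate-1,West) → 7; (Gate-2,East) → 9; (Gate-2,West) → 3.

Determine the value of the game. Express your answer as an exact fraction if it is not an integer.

6

Row minima: Gate-1 → 5, Gate-2 → 3; maximin = 5.
Column maxima: East → 9, West → 7; minimax = 7.
5 ≠ 7, so there is no saddle point; optimal play is mixed.
Let the inspector play Gate-1 with probability p. Expected payoff against East: 5p + 9(1−p) = −4p + 9; against West: 7p + 3(1−p) = 4p + 3.
Setting these equal: −4p + 9 = 4p + 3 ⇒ −8p = -6 ⇒ p = 3/4, and the value is (-4)·(3/4) + 9 = 6.
For the smuggler: with q = P(East), equating Gate-1's and Gate-2's payoffs gives −2q + 7 = 6q + 3 ⇒ q = 1/2.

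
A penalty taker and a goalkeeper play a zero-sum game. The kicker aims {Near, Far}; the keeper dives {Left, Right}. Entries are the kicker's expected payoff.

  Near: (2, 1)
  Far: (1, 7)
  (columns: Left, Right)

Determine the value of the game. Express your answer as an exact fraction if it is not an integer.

13/7

Row minima: Near → 1, Far → 1; maximin = 1.
Column maxima: Left → 2, Right → 7; minimax = 2.
1 ≠ 2, so there is no saddle point; optimal play is mixed.
Let the kicker play Near with probability p. Expected payoff against Left: 2p + 1(1−p) = p + 1; against Right: 1p + 7(1−p) = −6p + 7.
Setting these equal: p + 1 = −6p + 7 ⇒ 7p = 6 ⇒ p = 6/7, and the value is (1)·(6/7) + 1 = 13/7.
For the keeper: with q = P(Left), equating Near's and Far's payoffs gives q + 1 = −6q + 7 ⇒ q = 6/7.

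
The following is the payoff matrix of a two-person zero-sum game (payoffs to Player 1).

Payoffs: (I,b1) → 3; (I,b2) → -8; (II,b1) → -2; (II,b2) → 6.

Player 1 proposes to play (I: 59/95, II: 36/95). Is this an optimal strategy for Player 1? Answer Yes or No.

Against b1 this mix gives (59/95)·3 + (36/95)·(-2) = 21/19.
Against b2 this mix gives (59/95)·(-8) + (36/95)·6 = -256/95.
Player 2 will play b2, holding Player 1 to -256/95. Shifting weight toward the row that does better against b2 would raise this floor (the equalizing mix achieves 2/19 against both b2 and b1), so the proposed strategy is not optimal.

No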